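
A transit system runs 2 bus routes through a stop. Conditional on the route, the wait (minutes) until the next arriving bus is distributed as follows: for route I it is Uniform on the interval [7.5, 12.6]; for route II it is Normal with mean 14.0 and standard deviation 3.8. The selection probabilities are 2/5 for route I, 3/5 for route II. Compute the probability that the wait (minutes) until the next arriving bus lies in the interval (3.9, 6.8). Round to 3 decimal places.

0.015

Conditional on each route, P(3.9 < X < 6.8): I: 0; II: 0.0251321.
By total probability, P(3.9 < X < 6.8) = 0.4·0 + 0.6·0.0251321 = 0.0150793.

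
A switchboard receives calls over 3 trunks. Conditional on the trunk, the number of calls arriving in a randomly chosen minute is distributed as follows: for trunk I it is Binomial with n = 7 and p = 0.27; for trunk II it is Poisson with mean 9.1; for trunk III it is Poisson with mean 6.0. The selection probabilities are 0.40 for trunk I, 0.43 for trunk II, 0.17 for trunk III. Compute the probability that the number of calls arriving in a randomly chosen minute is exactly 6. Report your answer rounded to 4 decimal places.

Conditional on each trunk, P(X = 6): I: 0.00197972; II: 0.0880716; III: 0.160623.
By total probability, P(X = 6) = 0.4·0.00197972 + 0.43·0.0880716 + 0.17·0.160623 = 0.0659686.

0.0660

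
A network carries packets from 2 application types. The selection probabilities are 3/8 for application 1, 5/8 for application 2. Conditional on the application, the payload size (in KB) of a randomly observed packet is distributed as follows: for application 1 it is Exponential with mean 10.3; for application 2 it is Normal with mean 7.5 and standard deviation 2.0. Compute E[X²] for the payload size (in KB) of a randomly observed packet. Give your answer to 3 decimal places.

117.224

For each component E[X²] = Var + (mean)², giving 1: 212.18; 2: 60.25.
Overall E[X²] = 0.375·212.18 + 0.625·60.25 = 117.224.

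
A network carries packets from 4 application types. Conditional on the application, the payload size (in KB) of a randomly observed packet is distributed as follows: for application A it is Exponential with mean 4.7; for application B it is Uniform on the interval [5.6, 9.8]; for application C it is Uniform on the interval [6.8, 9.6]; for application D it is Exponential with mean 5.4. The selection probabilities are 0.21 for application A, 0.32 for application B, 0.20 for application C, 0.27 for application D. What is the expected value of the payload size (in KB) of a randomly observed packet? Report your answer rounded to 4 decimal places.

Component means — A: 4.7; B: 7.7; C: 8.2; D: 5.4.
E[X] = 0.21·4.7 + 0.32·7.7 + 0.2·8.2 + 0.27·5.4 = 6.549.

6.5490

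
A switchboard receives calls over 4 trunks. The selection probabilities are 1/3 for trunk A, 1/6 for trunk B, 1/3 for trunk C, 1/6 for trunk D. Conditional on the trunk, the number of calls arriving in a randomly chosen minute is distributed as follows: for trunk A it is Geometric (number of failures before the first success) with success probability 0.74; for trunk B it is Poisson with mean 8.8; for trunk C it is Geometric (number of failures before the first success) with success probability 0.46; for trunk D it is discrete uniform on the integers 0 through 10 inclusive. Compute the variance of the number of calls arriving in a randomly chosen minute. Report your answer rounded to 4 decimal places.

13.8289

Per component, A: μ=0.351351, E[X²]=0.598247; B: μ=8.8, E[X²]=86.24; C: μ=1.17391, E[X²]=3.93006; D: μ=5, E[X²]=35.
E[X] = 0.333333·0.351351 + 0.166667·8.8 + 0.333333·1.17391 + 0.166667·5 = 2.80842.
E[X²] = 0.333333·0.598247 + 0.166667·86.24 + 0.333333·3.93006 + 0.166667·35 = 21.7161.
Var(X) = E[X²] − (E[X])² = 21.7161 − 7.88723 = 13.8289.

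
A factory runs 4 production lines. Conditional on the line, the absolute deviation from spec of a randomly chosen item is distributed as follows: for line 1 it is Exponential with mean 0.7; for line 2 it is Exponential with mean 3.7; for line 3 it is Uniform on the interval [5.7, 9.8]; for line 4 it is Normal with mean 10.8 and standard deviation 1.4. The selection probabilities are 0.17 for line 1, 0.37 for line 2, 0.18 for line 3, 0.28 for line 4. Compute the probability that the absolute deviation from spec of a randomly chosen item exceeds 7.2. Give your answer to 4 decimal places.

0.4456

Conditional on each line, P(X > 7.2): 1: 3.4117e-05; 2: 0.142852; 3: 0.634146; 4: 0.994936.
By total probability, P(X > 7.2) = 0.17·3.4117e-05 + 0.37·0.142852 + 0.18·0.634146 + 0.28·0.994936 = 0.445589.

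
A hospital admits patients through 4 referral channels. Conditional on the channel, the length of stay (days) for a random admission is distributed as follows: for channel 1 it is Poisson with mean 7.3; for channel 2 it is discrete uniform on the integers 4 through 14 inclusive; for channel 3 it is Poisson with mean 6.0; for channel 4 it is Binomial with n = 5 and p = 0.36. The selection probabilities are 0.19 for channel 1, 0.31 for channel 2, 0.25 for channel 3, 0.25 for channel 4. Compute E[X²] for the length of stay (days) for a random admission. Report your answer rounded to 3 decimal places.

For each component E[X²] = Var + (mean)², giving 1: 60.59; 2: 91; 3: 42; 4: 4.392.
Overall E[X²] = 0.19·60.59 + 0.31·91 + 0.25·42 + 0.25·4.392 = 51.3201.

51.320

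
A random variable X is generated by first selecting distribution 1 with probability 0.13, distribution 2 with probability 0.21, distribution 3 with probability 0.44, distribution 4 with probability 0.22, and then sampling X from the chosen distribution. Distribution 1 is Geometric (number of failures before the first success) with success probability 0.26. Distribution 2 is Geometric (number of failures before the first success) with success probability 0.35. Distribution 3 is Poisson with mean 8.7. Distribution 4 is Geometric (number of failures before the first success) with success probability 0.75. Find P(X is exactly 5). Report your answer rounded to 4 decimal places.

0.0466

Conditional on each component, P(X = 5): 1: 0.0576942; 2: 0.0406102; 3: 0.0691915; 4: 0.000732422.
By total probability, P(X = 5) = 0.13·0.0576942 + 0.21·0.0406102 + 0.44·0.0691915 + 0.22·0.000732422 = 0.0466338.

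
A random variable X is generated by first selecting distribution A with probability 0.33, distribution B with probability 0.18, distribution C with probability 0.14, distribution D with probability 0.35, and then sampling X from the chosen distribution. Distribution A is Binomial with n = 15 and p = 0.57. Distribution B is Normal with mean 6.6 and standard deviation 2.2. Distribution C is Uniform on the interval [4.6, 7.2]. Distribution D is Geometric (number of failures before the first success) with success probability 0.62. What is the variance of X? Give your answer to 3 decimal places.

13.976

Per component, A: μ=8.55, E[X²]=76.779; B: μ=6.6, E[X²]=48.4; C: μ=5.9, E[X²]=35.3733; D: μ=0.612903, E[X²]=1.3642.
E[X] = 0.33·8.55 + 0.18·6.6 + 0.14·5.9 + 0.35·0.612903 = 5.05002.
E[X²] = 0.33·76.779 + 0.18·48.4 + 0.14·35.3733 + 0.35·1.3642 = 39.4788.
Var(X) = E[X²] − (E[X])² = 39.4788 − 25.5027 = 13.9761.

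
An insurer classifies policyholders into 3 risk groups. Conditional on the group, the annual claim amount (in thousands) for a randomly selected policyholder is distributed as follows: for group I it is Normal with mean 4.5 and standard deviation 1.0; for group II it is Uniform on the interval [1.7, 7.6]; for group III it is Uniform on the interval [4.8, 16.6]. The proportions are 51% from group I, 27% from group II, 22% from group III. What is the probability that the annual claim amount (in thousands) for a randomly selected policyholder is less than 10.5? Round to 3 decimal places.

Conditional on each group, P(X < 10.5): I: 1; II: 1; III: 0.483051.
By total probability, P(X < 10.5) = 0.51·1 + 0.27·1 + 0.22·0.483051 = 0.886271.

0.886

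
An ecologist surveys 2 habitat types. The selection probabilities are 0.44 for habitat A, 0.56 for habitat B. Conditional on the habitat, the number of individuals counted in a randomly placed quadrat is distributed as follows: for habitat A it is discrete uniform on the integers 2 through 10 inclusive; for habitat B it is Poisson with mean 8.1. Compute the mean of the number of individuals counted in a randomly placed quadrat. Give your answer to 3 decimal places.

7.176

Component means — A: 6; B: 8.1.
E[X] = 0.44·6 + 0.56·8.1 = 7.176.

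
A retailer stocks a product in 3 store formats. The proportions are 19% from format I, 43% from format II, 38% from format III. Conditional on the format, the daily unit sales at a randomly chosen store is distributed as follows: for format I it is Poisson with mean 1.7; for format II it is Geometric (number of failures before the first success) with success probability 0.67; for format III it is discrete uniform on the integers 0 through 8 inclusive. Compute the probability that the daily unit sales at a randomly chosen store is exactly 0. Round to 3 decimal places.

0.365

Conditional on each format, P(X = 0): I: 0.182684; II: 0.67; III: 0.111111.
By total probability, P(X = 0) = 0.19·0.182684 + 0.43·0.67 + 0.38·0.111111 = 0.365032.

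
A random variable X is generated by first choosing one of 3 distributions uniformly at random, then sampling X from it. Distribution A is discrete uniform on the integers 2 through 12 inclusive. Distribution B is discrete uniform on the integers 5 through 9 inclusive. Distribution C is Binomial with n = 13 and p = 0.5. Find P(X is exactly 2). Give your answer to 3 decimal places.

0.033

Conditional on each component, P(X = 2): A: 0.0909091; B: 0; C: 0.00952148.
By total probability, P(X = 2) = 0.333333·0.0909091 + 0.333333·0 + 0.333333·0.00952148 = 0.0334769.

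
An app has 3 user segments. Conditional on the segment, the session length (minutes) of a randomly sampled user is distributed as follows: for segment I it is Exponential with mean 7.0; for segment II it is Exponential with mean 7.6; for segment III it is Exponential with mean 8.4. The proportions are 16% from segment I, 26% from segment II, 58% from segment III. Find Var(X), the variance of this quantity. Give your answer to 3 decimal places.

64.076

Per component, I: μ=7, E[X²]=98; II: μ=7.6, E[X²]=115.52; III: μ=8.4, E[X²]=141.12.
E[X] = 0.16·7 + 0.26·7.6 + 0.58·8.4 = 7.968.
E[X²] = 0.16·98 + 0.26·115.52 + 0.58·141.12 = 127.565.
Var(X) = E[X²] − (E[X])² = 127.565 − 63.489 = 64.0758.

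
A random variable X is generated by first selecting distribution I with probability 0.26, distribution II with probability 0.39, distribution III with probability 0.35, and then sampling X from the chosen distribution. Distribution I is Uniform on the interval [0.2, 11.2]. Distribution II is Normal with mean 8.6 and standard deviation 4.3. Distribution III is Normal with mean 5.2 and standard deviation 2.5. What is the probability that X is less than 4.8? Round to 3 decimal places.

Conditional on each component, P(X < 4.8): I: 0.418182; II: 0.188423; III: 0.436441.
By total probability, P(X < 4.8) = 0.26·0.418182 + 0.39·0.188423 + 0.35·0.436441 = 0.334967.

0.335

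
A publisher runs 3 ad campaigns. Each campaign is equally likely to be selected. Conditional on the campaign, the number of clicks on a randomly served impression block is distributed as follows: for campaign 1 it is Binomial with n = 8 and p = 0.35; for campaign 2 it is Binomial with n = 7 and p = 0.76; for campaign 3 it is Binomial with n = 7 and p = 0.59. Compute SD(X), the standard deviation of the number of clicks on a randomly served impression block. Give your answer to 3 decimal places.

Per component, 1: μ=2.8, E[X²]=9.66; 2: μ=5.32, E[X²]=29.5792; 3: μ=4.13, E[X²]=18.7502.
E[X] = 0.333333·2.8 + 0.333333·5.32 + 0.333333·4.13 = 4.08333.
E[X²] = 0.333333·9.66 + 0.333333·29.5792 + 0.333333·18.7502 = 19.3298.
Var(X) = E[X²] − (E[X])² = 19.3298 − 16.6736 = 2.65619.
SD(X) = √2.65619 = 1.62978.

1.630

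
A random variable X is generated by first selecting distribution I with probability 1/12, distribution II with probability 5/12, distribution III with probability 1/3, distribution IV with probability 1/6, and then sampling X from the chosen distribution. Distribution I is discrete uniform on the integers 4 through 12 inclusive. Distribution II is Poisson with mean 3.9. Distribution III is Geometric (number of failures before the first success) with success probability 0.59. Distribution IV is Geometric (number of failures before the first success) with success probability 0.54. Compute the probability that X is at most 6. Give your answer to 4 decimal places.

0.9012

Conditional on each component, P(X ≤ 6): I: 0.333333; II: 0.899483; III: 0.998052; IV: 0.995642.
By total probability, P(X ≤ 6) = 0.0833333·0.333333 + 0.416667·0.899483 + 0.333333·0.998052 + 0.166667·0.995642 = 0.901187.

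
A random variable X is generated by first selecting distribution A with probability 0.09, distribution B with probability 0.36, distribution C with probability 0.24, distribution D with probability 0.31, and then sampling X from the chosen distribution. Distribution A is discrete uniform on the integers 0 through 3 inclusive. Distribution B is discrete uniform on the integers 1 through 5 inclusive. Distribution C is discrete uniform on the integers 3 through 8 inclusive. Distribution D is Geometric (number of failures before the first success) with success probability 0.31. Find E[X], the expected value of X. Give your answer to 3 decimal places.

Component means — A: 1.5; B: 3; C: 5.5; D: 2.22581.
E[X] = 0.09·1.5 + 0.36·3 + 0.24·5.5 + 0.31·2.22581 = 3.225.

3.225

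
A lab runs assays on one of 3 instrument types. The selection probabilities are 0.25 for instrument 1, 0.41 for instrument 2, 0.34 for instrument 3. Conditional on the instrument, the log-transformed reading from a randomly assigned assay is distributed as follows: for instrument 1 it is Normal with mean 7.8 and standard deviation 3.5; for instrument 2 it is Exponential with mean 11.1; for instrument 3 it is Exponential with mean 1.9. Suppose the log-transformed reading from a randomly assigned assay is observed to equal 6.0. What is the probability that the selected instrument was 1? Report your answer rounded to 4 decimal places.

0.4616

Likelihoods f(6.0 | ·): 1: 0.099864; 2: 0.0524715; 3: 0.0223764.
Posterior ∝ prior × likelihood. Numerator for 1: 0.25·0.099864 = 0.024966.
Normalizing constant: 0.25·0.099864 + 0.41·0.0524715 + 0.34·0.0223764 = 0.0540873.
P(1 | observation) = 0.024966 / 0.0540873 = 0.461587.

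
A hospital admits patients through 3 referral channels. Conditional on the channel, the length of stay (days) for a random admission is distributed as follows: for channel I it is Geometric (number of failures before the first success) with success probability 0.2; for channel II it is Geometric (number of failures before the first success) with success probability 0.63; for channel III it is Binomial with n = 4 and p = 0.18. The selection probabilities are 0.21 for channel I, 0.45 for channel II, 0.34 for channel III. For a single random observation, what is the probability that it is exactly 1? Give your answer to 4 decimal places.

0.2735

Conditional on each channel, P(X = 1): I: 0.16; II: 0.2331; III: 0.396985.
By total probability, P(X = 1) = 0.21·0.16 + 0.45·0.2331 + 0.34·0.396985 = 0.27347.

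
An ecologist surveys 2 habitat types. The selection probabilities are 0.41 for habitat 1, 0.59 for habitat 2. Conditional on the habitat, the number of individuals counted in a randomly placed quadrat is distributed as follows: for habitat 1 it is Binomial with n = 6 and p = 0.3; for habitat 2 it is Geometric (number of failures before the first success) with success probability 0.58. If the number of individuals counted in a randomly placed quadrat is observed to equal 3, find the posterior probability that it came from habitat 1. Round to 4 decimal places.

Likelihoods P(X=3 | ·): 1: 0.18522; 2: 0.042971.
Posterior ∝ prior × likelihood. Numerator for 1: 0.41·0.18522 = 0.0759402.
Normalizing constant: 0.41·0.18522 + 0.59·0.042971 = 0.101293.
P(1 | observation) = 0.0759402 / 0.101293 = 0.749707.

0.7497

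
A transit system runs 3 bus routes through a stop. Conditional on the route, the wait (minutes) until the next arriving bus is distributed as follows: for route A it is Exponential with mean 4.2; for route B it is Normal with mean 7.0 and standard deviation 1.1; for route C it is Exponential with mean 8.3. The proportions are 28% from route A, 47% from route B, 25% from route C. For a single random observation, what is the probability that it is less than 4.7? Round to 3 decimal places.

Conditional on each route, P(X < 4.7): A: 0.673409; B: 0.0182681; C: 0.432358.
By total probability, P(X < 4.7) = 0.28·0.673409 + 0.47·0.0182681 + 0.25·0.432358 = 0.30523.

0.305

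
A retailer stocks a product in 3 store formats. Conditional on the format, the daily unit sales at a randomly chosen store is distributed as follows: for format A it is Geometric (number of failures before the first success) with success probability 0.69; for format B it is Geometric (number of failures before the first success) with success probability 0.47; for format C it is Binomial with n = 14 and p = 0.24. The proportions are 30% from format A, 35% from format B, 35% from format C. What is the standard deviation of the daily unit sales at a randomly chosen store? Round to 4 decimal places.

Per component, A: μ=0.449275, E[X²]=0.852972; B: μ=1.12766, E[X²]=3.67089; C: μ=3.36, E[X²]=13.8432.
E[X] = 0.3·0.449275 + 0.35·1.12766 + 0.35·3.36 = 1.70546.
E[X²] = 0.3·0.852972 + 0.35·3.67089 + 0.35·13.8432 = 6.38582.
Var(X) = E[X²] − (E[X])² = 6.38582 − 2.90861 = 3.47722.
SD(X) = √3.47722 = 1.86473.

1.8647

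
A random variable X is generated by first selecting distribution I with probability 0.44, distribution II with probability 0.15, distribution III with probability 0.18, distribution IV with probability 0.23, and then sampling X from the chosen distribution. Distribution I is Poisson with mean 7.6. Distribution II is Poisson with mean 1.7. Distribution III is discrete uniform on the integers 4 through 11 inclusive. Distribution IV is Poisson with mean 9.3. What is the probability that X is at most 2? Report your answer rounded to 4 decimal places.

0.1230

Conditional on each component, P(X ≤ 2): I: 0.0187569; II: 0.757223; III: 0; IV: 0.00489531.
By total probability, P(X ≤ 2) = 0.44·0.0187569 + 0.15·0.757223 + 0.18·0 + 0.23·0.00489531 = 0.122962.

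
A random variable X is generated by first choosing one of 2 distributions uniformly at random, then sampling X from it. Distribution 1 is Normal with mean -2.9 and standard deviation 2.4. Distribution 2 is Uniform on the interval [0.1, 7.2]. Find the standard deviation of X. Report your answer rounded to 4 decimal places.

Per component, 1: μ=-2.9, E[X²]=14.17; 2: μ=3.65, E[X²]=17.5233.
E[X] = 0.5·-2.9 + 0.5·3.65 = 0.375.
E[X²] = 0.5·14.17 + 0.5·17.5233 = 15.8467.
Var(X) = E[X²] − (E[X])² = 15.8467 − 0.140625 = 15.706.
SD(X) = √15.706 = 3.96308.

3.9631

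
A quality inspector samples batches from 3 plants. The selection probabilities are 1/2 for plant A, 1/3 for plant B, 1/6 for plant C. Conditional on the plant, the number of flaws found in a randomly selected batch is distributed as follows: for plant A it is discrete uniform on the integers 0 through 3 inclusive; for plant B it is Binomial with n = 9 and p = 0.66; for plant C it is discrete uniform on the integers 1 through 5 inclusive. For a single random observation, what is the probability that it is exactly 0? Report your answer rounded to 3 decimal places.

Conditional on each plant, P(X = 0): A: 0.25; B: 6.0717e-05; C: 0.
By total probability, P(X = 0) = 0.5·0.25 + 0.333333·6.0717e-05 + 0.166667·0 = 0.12502.

0.125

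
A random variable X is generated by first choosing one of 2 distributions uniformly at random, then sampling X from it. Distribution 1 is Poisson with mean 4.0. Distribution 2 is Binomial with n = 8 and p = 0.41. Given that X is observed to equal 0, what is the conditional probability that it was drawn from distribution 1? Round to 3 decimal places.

Likelihoods P(X=0 | ·): 1: 0.0183156; 2: 0.014683.
Posterior ∝ prior × likelihood. Numerator for 1: 0.5·0.0183156 = 0.00915782.
Normalizing constant: 0.5·0.0183156 + 0.5·0.014683 = 0.0164993.
P(1 | observation) = 0.00915782 / 0.0164993 = 0.555042.

0.555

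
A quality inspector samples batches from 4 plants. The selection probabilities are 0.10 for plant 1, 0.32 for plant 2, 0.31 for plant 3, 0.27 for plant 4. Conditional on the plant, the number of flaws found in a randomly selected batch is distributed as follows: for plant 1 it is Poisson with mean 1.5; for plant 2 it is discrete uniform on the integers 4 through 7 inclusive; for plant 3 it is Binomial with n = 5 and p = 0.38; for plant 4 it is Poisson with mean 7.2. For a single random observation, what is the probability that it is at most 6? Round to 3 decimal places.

0.763

Conditional on each plant, P(X ≤ 6): 1: 0.999074; 2: 0.75; 3: 1; 4: 0.420356.
By total probability, P(X ≤ 6) = 0.1·0.999074 + 0.32·0.75 + 0.31·1 + 0.27·0.420356 = 0.763403.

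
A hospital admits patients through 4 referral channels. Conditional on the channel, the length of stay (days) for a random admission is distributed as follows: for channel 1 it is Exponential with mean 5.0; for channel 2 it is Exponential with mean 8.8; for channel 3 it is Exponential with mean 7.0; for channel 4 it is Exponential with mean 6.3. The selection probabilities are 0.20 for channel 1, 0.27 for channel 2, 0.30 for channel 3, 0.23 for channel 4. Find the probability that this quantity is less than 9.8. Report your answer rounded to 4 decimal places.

Conditional on each channel, P(X < 9.8): 1: 0.859142; 2: 0.671637; 3: 0.753403; 4: 0.788928.
By total probability, P(X < 9.8) = 0.2·0.859142 + 0.27·0.671637 + 0.3·0.753403 + 0.23·0.788928 = 0.760645.

0.7606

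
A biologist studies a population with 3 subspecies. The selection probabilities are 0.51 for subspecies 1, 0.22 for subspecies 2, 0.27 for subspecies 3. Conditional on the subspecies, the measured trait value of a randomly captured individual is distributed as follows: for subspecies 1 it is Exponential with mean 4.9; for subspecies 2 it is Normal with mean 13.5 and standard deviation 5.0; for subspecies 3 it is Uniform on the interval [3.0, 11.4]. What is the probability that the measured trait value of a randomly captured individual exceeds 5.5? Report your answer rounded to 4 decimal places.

0.5636

Conditional on each subspecies, P(X > 5.5): 1: 0.325482; 2: 0.945201; 3: 0.702381.
By total probability, P(X > 5.5) = 0.51·0.325482 + 0.22·0.945201 + 0.27·0.702381 = 0.563583.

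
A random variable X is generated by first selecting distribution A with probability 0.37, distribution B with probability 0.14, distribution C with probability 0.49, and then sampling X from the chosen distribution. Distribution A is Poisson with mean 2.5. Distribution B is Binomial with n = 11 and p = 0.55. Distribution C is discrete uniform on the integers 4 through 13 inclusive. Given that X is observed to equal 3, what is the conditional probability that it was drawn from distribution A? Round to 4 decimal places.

0.9245

Likelihoods P(X=3 | ·): A: 0.213763; B: 0.0461607; C: 0.
Posterior ∝ prior × likelihood. Numerator for A: 0.37·0.213763 = 0.0790923.
Normalizing constant: 0.37·0.213763 + 0.14·0.0461607 + 0.49·0 = 0.0855548.
P(A | observation) = 0.0790923 / 0.0855548 = 0.924464.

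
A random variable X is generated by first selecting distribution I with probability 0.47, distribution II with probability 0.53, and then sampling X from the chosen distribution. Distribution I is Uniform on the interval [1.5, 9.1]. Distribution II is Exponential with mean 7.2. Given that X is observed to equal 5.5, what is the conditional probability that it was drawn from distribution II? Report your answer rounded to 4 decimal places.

Likelihoods f(5.5 | ·): I: 0.131579; II: 0.0647016.
Posterior ∝ prior × likelihood. Numerator for II: 0.53·0.0647016 = 0.0342918.
Normalizing constant: 0.47·0.131579 + 0.53·0.0647016 = 0.0961339.
P(II | observation) = 0.0342918 / 0.0961339 = 0.356709.

0.3567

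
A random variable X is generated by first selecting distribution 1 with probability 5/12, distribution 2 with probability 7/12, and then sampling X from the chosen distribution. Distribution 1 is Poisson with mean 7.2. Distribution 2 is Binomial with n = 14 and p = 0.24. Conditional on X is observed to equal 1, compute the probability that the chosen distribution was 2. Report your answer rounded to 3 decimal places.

Likelihoods P(X=1 | ·): 1: 0.00537542; 2: 0.0948235.
Posterior ∝ prior × likelihood. Numerator for 2: 0.583333·0.0948235 = 0.0553137.
Normalizing constant: 0.416667·0.00537542 + 0.583333·0.0948235 = 0.0575535.
P(2 | observation) = 0.0553137 / 0.0575535 = 0.961084.

0.961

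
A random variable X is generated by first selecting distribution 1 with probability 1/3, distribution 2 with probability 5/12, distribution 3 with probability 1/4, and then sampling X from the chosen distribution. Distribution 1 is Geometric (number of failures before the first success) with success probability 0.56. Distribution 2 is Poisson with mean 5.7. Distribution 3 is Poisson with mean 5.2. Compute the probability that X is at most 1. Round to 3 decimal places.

0.287

Conditional on each component, P(X ≤ 1): 1: 0.8064; 2: 0.022418; 3: 0.0342027.
By total probability, P(X ≤ 1) = 0.333333·0.8064 + 0.416667·0.022418 + 0.25·0.0342027 = 0.286691.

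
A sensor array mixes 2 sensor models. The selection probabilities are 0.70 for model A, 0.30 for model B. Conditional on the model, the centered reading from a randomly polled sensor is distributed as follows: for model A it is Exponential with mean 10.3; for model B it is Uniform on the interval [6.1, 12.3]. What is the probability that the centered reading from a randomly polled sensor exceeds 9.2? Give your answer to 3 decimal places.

Conditional on each model, P(X > 9.2): A: 0.409342; B: 0.5.
By total probability, P(X > 9.2) = 0.7·0.409342 + 0.3·0.5 = 0.43654.

0.437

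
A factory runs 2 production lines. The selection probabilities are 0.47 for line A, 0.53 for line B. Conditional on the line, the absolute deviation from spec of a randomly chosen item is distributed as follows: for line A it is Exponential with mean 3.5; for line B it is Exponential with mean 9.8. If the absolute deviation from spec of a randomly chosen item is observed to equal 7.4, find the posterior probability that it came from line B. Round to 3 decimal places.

Likelihoods f(7.4 | ·): A: 0.0344913; B: 0.0479554.
Posterior ∝ prior × likelihood. Numerator for B: 0.53·0.0479554 = 0.0254163.
Normalizing constant: 0.47·0.0344913 + 0.53·0.0479554 = 0.0416273.
P(B | observation) = 0.0254163 / 0.0416273 = 0.61057.

0.611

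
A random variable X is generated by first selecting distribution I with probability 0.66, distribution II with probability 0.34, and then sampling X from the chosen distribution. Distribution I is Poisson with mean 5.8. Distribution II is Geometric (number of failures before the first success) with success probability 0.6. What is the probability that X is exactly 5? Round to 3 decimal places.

Conditional on each component, P(X = 5): I: 0.165596; II: 0.006144.
By total probability, P(X = 5) = 0.66·0.165596 + 0.34·0.006144 = 0.111383.

0.111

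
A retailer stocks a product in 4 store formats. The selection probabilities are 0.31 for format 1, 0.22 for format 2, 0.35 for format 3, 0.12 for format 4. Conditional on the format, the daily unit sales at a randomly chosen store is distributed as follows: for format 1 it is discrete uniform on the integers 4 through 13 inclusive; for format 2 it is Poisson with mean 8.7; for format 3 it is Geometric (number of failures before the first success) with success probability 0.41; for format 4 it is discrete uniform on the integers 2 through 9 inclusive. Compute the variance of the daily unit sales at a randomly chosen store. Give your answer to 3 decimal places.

17.100

Per component, 1: μ=8.5, E[X²]=80.5; 2: μ=8.7, E[X²]=84.39; 3: μ=1.43902, E[X²]=5.58061; 4: μ=5.5, E[X²]=35.5.
E[X] = 0.31·8.5 + 0.22·8.7 + 0.35·1.43902 + 0.12·5.5 = 5.71266.
E[X²] = 0.31·80.5 + 0.22·84.39 + 0.35·5.58061 + 0.12·35.5 = 49.734.
Var(X) = E[X²] − (E[X])² = 49.734 − 32.6345 = 17.0995.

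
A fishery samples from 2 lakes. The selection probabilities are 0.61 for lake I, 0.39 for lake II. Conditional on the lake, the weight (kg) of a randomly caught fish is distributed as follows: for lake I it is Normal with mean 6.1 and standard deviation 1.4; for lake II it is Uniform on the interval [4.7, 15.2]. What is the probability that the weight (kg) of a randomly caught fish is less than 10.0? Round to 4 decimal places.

Conditional on each lake, P(X < 10.0): I: 0.99733; II: 0.504762.
By total probability, P(X < 10.0) = 0.61·0.99733 + 0.39·0.504762 = 0.805228.

0.8052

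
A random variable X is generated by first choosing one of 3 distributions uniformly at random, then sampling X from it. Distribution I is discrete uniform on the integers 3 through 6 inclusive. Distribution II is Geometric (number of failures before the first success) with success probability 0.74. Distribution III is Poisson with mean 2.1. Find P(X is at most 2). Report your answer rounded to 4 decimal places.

0.5440

Conditional on each component, P(X ≤ 2): I: 0; II: 0.982424; III: 0.649631.
By total probability, P(X ≤ 2) = 0.333333·0 + 0.333333·0.982424 + 0.333333·0.649631 = 0.544018.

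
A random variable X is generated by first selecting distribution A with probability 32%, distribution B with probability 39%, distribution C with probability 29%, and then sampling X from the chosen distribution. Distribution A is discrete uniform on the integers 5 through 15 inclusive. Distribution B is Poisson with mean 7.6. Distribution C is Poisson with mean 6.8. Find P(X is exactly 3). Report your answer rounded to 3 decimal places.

0.031

Conditional on each component, P(X = 3): A: 0; B: 0.0366144; C: 0.0583678.
By total probability, P(X = 3) = 0.32·0 + 0.39·0.0366144 + 0.29·0.0583678 = 0.0312063.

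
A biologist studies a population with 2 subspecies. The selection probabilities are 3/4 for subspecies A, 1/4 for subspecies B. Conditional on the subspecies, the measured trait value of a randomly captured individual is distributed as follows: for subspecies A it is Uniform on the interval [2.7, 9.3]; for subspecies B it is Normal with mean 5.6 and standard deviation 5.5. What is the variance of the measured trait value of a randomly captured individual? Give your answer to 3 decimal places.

Per component, A: μ=6, E[X²]=39.63; B: μ=5.6, E[X²]=61.61.
E[X] = 0.75·6 + 0.25·5.6 = 5.9.
E[X²] = 0.75·39.63 + 0.25·61.61 = 45.125.
Var(X) = E[X²] − (E[X])² = 45.125 − 34.81 = 10.315.

10.315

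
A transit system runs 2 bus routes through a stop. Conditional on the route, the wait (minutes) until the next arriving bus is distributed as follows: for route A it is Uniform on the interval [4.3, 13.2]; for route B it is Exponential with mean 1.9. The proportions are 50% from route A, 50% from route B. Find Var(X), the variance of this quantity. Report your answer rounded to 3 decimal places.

Per component, A: μ=8.75, E[X²]=83.1633; B: μ=1.9, E[X²]=7.22.
E[X] = 0.5·8.75 + 0.5·1.9 = 5.325.
E[X²] = 0.5·83.1633 + 0.5·7.22 = 45.1917.
Var(X) = E[X²] − (E[X])² = 45.1917 − 28.3556 = 16.836.

16.836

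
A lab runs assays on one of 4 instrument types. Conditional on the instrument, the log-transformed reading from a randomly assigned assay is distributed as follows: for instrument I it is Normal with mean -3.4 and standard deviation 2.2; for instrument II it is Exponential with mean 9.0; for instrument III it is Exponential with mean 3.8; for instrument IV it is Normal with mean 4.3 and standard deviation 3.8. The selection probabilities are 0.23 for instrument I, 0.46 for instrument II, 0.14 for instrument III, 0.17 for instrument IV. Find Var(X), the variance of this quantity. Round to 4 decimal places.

Per component, I: μ=-3.4, E[X²]=16.4; II: μ=9, E[X²]=162; III: μ=3.8, E[X²]=28.88; IV: μ=4.3, E[X²]=32.93.
E[X] = 0.23·-3.4 + 0.46·9 + 0.14·3.8 + 0.17·4.3 = 4.621.
E[X²] = 0.23·16.4 + 0.46·162 + 0.14·28.88 + 0.17·32.93 = 87.9333.
Var(X) = E[X²] − (E[X])² = 87.9333 − 21.3536 = 66.5797.

66.5797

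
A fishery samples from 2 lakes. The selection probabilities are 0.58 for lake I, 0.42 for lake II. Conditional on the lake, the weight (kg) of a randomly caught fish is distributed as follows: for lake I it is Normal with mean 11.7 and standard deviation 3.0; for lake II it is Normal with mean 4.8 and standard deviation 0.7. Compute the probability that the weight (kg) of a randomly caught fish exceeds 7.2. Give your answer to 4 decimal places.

Conditional on each lake, P(X > 7.2): I: 0.933193; II: 0.000303383.
By total probability, P(X > 7.2) = 0.58·0.933193 + 0.42·0.000303383 = 0.541379.

0.5414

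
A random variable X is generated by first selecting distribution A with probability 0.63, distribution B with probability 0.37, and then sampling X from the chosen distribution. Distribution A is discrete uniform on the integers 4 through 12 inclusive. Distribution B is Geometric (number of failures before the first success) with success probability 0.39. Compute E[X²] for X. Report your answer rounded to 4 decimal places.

For each component E[X²] = Var + (mean)², giving A: 70.6667; B: 6.45694.
Overall E[X²] = 0.63·70.6667 + 0.37·6.45694 = 46.9091.

46.9091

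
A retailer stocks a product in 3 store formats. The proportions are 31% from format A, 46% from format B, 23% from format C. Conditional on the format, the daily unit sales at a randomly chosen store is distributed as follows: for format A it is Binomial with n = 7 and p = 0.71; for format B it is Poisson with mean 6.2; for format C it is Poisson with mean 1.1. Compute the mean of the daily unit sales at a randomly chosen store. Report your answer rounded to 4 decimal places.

Component means — A: 4.97; B: 6.2; C: 1.1.
E[X] = 0.31·4.97 + 0.46·6.2 + 0.23·1.1 = 4.6457.

4.6457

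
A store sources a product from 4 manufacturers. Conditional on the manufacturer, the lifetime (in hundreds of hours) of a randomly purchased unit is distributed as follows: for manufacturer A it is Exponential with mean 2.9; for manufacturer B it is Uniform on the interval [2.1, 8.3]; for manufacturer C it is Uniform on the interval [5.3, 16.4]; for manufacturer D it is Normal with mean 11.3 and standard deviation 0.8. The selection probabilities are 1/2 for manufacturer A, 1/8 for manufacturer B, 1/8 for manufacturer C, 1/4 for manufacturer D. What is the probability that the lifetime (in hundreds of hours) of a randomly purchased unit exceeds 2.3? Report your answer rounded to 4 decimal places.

Conditional on each manufacturer, P(X > 2.3): A: 0.452438; B: 0.967742; C: 1; D: 1.
By total probability, P(X > 2.3) = 0.5·0.452438 + 0.125·0.967742 + 0.125·1 + 0.25·1 = 0.722187.

0.7222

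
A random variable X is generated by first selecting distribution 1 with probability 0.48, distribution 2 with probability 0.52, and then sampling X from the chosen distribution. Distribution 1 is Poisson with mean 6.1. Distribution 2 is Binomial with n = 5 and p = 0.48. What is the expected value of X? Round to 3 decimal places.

Component means — 1: 6.1; 2: 2.4.
E[X] = 0.48·6.1 + 0.52·2.4 = 4.176.

4.176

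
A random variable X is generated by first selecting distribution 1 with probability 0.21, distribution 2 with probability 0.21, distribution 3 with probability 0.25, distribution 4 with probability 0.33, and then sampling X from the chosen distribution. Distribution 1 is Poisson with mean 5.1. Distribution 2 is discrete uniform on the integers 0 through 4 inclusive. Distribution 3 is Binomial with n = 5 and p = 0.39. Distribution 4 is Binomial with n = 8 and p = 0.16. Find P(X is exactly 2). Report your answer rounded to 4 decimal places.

0.2281

Conditional on each component, P(X = 2): 1: 0.0792882; 2: 0.2; 3: 0.345238; 4: 0.25181.
By total probability, P(X = 2) = 0.21·0.0792882 + 0.21·0.2 + 0.25·0.345238 + 0.33·0.25181 = 0.228057.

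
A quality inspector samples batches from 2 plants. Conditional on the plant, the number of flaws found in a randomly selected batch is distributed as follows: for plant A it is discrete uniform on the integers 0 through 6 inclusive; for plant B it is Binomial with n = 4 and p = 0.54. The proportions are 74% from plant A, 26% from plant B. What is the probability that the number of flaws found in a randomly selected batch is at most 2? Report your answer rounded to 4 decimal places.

Conditional on each plant, P(X ≤ 2): A: 0.428571; B: 0.625236.
By total probability, P(X ≤ 2) = 0.74·0.428571 + 0.26·0.625236 = 0.479704.

0.4797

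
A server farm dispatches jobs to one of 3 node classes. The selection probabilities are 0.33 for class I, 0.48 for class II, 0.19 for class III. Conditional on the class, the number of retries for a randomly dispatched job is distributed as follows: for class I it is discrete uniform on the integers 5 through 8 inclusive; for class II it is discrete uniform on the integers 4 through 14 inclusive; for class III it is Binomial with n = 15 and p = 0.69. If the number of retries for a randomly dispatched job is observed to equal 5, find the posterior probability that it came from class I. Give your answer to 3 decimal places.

Likelihoods P(X=5 | ·): I: 0.25; II: 0.0909091; III: 0.00384962.
Posterior ∝ prior × likelihood. Numerator for I: 0.33·0.25 = 0.0825.
Normalizing constant: 0.33·0.25 + 0.48·0.0909091 + 0.19·0.00384962 = 0.126868.
P(I | observation) = 0.0825 / 0.126868 = 0.650283.

0.650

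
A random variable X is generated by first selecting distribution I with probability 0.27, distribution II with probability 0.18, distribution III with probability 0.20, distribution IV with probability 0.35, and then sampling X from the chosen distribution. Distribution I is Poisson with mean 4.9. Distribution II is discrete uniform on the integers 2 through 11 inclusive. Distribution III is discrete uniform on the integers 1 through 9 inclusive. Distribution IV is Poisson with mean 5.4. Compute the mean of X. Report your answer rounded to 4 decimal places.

Component means — I: 4.9; II: 6.5; III: 5; IV: 5.4.
E[X] = 0.27·4.9 + 0.18·6.5 + 0.2·5 + 0.35·5.4 = 5.383.

5.3830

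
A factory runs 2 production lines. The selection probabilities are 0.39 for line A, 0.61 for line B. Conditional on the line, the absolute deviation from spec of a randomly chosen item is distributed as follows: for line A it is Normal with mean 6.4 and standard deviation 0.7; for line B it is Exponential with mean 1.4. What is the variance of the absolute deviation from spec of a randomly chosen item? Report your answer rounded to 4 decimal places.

7.3342

Per component, A: μ=6.4, E[X²]=41.45; B: μ=1.4, E[X²]=3.92.
E[X] = 0.39·6.4 + 0.61·1.4 = 3.35.
E[X²] = 0.39·41.45 + 0.61·3.92 = 18.5567.
Var(X) = E[X²] − (E[X])² = 18.5567 − 11.2225 = 7.3342.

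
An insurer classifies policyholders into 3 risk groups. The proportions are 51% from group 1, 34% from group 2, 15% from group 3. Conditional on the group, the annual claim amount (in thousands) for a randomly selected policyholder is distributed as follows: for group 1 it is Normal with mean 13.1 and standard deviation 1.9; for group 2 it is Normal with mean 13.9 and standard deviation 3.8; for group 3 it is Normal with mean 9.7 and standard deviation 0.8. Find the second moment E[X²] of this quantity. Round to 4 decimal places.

For each component E[X²] = Var + (mean)², giving 1: 175.22; 2: 207.65; 3: 94.73.
Overall E[X²] = 0.51·175.22 + 0.34·207.65 + 0.15·94.73 = 174.173.

174.1727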